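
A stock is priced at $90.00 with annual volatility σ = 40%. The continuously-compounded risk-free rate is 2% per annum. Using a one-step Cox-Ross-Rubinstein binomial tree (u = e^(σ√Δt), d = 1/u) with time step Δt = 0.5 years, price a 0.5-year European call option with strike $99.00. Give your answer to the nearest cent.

$9.04

CRR parameters: u = e^(σ√Δt) = e^(0.4·√0.5) = 1.3269, d = 1/u = 0.7536
Per-period rate: rΔt = 0.02·0.5 = 0.01, so R = e^0.01 = 1.0101
Risk-neutral probability p = (e^0.01 − 0.7536)/(1.3269 − 0.7536) = 0.2564/0.5733 = 0.4473
Terminal stock prices: S_u = 119.4, S_d = 67.83
Terminal payoffs (S − K): max(20.42, 0) = 20.42, max(-31.17, 0) = 0
Node 0 (S = 90): V_0 = e^(−0.01)·[0.4473·20.4207 + 0.5527·0.0000] = 9.0431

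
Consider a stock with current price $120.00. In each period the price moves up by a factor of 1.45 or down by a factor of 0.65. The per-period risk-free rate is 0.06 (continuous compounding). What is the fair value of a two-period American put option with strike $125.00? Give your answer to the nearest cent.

$24.11

Risk-neutral probability p = (e^0.06 − 0.65)/(1.45 − 0.65) = 0.4118/0.8000 = 0.5148
Terminal stock prices: S_uu = 252.3, S_ud = 113.1, S_dd = 50.7
Terminal payoffs (K − S): max(-127.3, 0) = 0, max(11.9, 0) = 11.9, max(74.3, 0) = 74.3
Node u (S = 174): continuation = e^(−0.06)·[0.5148·0.0000 + 0.4852·11.9000] = 5.4377; exercise value = 0.0000 ≤ continuation, so V_u = 5.4377
Node d (S = 78): continuation = e^(−0.06)·[0.5148·11.9000 + 0.4852·74.3000] = 39.7206; exercise value = 47.0000 > continuation, so V_d = 47.0000 (exercise)
Node 0 (S = 120): continuation = e^(−0.06)·[0.5148·5.4377 + 0.4852·47.0000] = 24.1128; exercise value = 5.0000 ≤ continuation, so V_0 = 24.1128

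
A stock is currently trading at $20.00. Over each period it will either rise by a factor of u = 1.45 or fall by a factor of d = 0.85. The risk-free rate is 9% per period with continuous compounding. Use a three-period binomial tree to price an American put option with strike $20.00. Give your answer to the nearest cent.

$1.63

Risk-neutral probability p = (e^0.09 − 0.85)/(1.45 − 0.85) = 0.2442/0.6000 = 0.4070
Terminal stock prices: S_uuu = 60.97, S_uud = 35.74, S_udd = 20.95, S_ddd = 12.28
Terminal payoffs (K − S): max(-40.97, 0) = 0, max(-15.74, 0) = 0, max(-0.9525, 0) = 0, max(7.718, 0) = 7.718
Node uu (S = 42.05): continuation = e^(−0.09)·[0.4070·0.0000 + 0.5930·0.0000] = 0.0000; exercise value = 0.0000 ≤ continuation, so V_uu = 0.0000
Node ud (S = 24.65): continuation = e^(−0.09)·[0.4070·0.0000 + 0.5930·0.0000] = 0.0000; exercise value = 0.0000 ≤ continuation, so V_ud = 0.0000
Node dd (S = 14.45): continuation = e^(−0.09)·[0.4070·0.0000 + 0.5930·7.7175] = 4.1829; exercise value = 5.5500 > continuation, so V_dd = 5.5500 (exercise)
Node u (S = 29): continuation = e^(−0.09)·[0.4070·0.0000 + 0.5930·0.0000] = 0.0000; exercise value = 0.0000 ≤ continuation, so V_u = 0.0000
Node d (S = 17): continuation = e^(−0.09)·[0.4070·0.0000 + 0.5930·5.5500] = 3.0081; exercise value = 3.0000 ≤ continuation, so V_d = 3.0081
Node 0 (S = 20): continuation = e^(−0.09)·[0.4070·0.0000 + 0.5930·3.0081] = 1.6304; exercise value = 0.0000 ≤ continuation, so V_0 = 1.6304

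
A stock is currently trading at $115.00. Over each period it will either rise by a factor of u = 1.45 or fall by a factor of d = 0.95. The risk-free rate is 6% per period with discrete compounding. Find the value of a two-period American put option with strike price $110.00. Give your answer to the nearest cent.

Risk-neutral probability p = (1 + 0.06 − 0.95)/(1.45 − 0.95) = 0.1100/0.5000 = 0.2200
Terminal stock prices: S_uu = 241.8, S_ud = 158.4, S_dd = 103.8
Terminal payoffs (K − S): max(-131.8, 0) = 0, max(-48.41, 0) = 0, max(6.213, 0) = 6.213
Node u (S = 166.8): continuation = 1/1.06·[0.2200·0.0000 + 0.7800·0.0000] = 0.0000; exercise value = 0.0000 ≤ continuation, so V_u = 0.0000
Node d (S = 109.2): continuation = 1/1.06·[0.2200·0.0000 + 0.7800·6.2125] = 4.5715; exercise value = 0.7500 ≤ continuation, so V_d = 4.5715
Node 0 (S = 115): continuation = 1/1.06·[0.2200·0.0000 + 0.7800·4.5715] = 3.3639; exercise value = 0.0000 ≤ continuation, so V_0 = 3.3639

$3.36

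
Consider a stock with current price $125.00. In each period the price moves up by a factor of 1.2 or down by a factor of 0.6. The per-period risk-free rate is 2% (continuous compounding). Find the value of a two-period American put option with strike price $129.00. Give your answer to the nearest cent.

$23.73

Risk-neutral probability p = (e^0.02 − 0.6)/(1.2 − 0.6) = 0.4202/0.6000 = 0.7003
Terminal stock prices: S_uu = 180, S_ud = 90, S_dd = 45
Terminal payoffs (K − S): max(-51, 0) = 0, max(39, 0) = 39, max(84, 0) = 84
Node u (S = 150): continuation = e^(−0.02)·[0.7003·0.0000 + 0.2997·39.0000] = 11.4555; exercise value = 0.0000 ≤ continuation, so V_u = 11.4555
Node d (S = 75): continuation = e^(−0.02)·[0.7003·39.0000 + 0.2997·84.0000] = 51.4456; exercise value = 54.0000 > continuation, so V_d = 54.0000 (exercise)
Node 0 (S = 125): continuation = e^(−0.02)·[0.7003·11.4555 + 0.2997·54.0000] = 23.7253; exercise value = 4.0000 ≤ continuation, so V_0 = 23.7253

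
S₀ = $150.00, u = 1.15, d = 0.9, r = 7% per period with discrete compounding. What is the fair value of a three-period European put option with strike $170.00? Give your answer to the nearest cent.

Risk-neutral probability p = (1 + 0.07 − 0.9)/(1.15 − 0.9) = 0.1700/0.2500 = 0.6800
Terminal stock prices: S_uuu = 228.1, S_uud = 178.5, S_udd = 139.7, S_ddd = 109.4
Terminal payoffs (K − S): max(-58.13, 0) = 0, max(-8.537, 0) = 0, max(30.27, 0) = 30.27, max(60.65, 0) = 60.65
Node uu (S = 198.4): V_uu = 1/1.07·[0.6800·0.0000 + 0.3200·0.0000] = 0.0000
Node ud (S = 155.2): V_ud = 1/1.07·[0.6800·0.0000 + 0.3200·30.2750] = 9.0542
Node dd (S = 121.5): V_dd = 1/1.07·[0.6800·30.2750 + 0.3200·60.6500] = 37.3785
Node u (S = 172.5): V_u = 1/1.07·[0.6800·0.0000 + 0.3200·9.0542] = 2.7078
Node d (S = 135): V_d = 1/1.07·[0.6800·9.0542 + 0.3200·37.3785] = 16.9327
Node 0 (S = 150): V_0 = 1/1.07·[0.6800·2.7078 + 0.3200·16.9327] = 6.7848

$6.78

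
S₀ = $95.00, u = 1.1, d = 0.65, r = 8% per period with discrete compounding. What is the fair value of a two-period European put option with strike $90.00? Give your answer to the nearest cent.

Risk-neutral probability p = (1 + 0.08 − 0.65)/(1.1 − 0.65) = 0.4300/0.4500 = 0.9556
Terminal stock prices: S_uu = 115, S_ud = 67.93, S_dd = 40.14
Terminal payoffs (K − S): max(-24.95, 0) = 0, max(22.07, 0) = 22.07, max(49.86, 0) = 49.86
Node u (S = 104.5): V_u = 1/1.08·[0.9556·0.0000 + 0.0444·22.0750] = 0.9084
Node d (S = 61.75): V_d = 1/1.08·[0.9556·22.0750 + 0.0444·49.8625] = 21.5833
Node 0 (S = 95): V_0 = 1/1.08·[0.9556·0.9084 + 0.0444·21.5833] = 1.6920

$1.69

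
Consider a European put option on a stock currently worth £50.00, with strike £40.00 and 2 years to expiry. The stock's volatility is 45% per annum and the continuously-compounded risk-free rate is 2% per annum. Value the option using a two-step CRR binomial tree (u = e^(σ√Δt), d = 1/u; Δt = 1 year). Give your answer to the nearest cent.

£6.56

CRR parameters: u = e^(σ√Δt) = e^(0.45·√1) = 1.5683, d = 1/u = 0.6376
Per-period rate: rΔt = 0.02·1 = 0.02, so R = e^0.02 = 1.0202
Risk-neutral probability p = (e^0.02 − 0.6376)/(1.5683 − 0.6376) = 0.3826/0.9307 = 0.4111
Terminal stock prices: S_uu = 123, S_ud = 50, S_dd = 20.33
Terminal payoffs (K − S): max(-82.98, 0) = 0, max(-10, 0) = 0, max(19.67, 0) = 19.67
Node u (S = 78.42): V_u = e^(−0.02)·[0.4111·0.0000 + 0.5889·0.0000] = 0.0000
Node d (S = 31.88): V_d = e^(−0.02)·[0.4111·0.0000 + 0.5889·19.6715] = 11.3558
Node 0 (S = 50): V_0 = e^(−0.02)·[0.4111·0.0000 + 0.5889·11.3558] = 6.5554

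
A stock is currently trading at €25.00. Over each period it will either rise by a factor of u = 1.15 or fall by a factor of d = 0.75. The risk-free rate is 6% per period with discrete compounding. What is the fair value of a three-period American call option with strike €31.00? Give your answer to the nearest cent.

Risk-neutral probability p = (1 + 0.06 − 0.75)/(1.15 − 0.75) = 0.3100/0.4000 = 0.7750
Terminal stock prices: S_uuu = 38.02, S_uud = 24.8, S_udd = 16.17, S_ddd = 10.55
Terminal payoffs (S − K): max(7.022, 0) = 7.022, max(-6.203, 0) = 0, max(-14.83, 0) = 0, max(-20.45, 0) = 0
Node uu (S = 33.06): continuation = 1/1.06·[0.7750·7.0219 + 0.2250·0.0000] = 5.1339; exercise value = 2.0625 ≤ continuation, so V_uu = 5.1339
Node ud (S = 21.56): continuation = 1/1.06·[0.7750·0.0000 + 0.2250·0.0000] = 0.0000; exercise value = 0.0000 ≤ continuation, so V_ud = 0.0000
Node dd (S = 14.06): continuation = 1/1.06·[0.7750·0.0000 + 0.2250·0.0000] = 0.0000; exercise value = 0.0000 ≤ continuation, so V_dd = 0.0000
Node u (S = 28.75): continuation = 1/1.06·[0.7750·5.1339 + 0.2250·0.0000] = 3.7536; exercise value = 0.0000 ≤ continuation, so V_u = 3.7536
Node d (S = 18.75): continuation = 1/1.06·[0.7750·0.0000 + 0.2250·0.0000] = 0.0000; exercise value = 0.0000 ≤ continuation, so V_d = 0.0000
Node 0 (S = 25): continuation = 1/1.06·[0.7750·3.7536 + 0.2250·0.0000] = 2.7444; exercise value = 0.0000 ≤ continuation, so V_0 = 2.7444

€2.74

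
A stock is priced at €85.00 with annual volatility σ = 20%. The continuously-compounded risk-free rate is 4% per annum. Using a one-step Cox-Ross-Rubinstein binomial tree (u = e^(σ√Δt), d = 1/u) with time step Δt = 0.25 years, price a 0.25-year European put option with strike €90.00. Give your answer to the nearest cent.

€6.15

CRR parameters: u = e^(σ√Δt) = e^(0.2·√0.25) = 1.1052, d = 1/u = 0.9048
Per-period rate: rΔt = 0.04·0.25 = 0.01, so R = e^0.01 = 1.0101
Risk-neutral probability p = (e^0.01 − 0.9048)/(1.1052 − 0.9048) = 0.1052/0.2003 = 0.5252
Terminal stock prices: S_u = 93.94, S_d = 76.91
Terminal payoffs (K − S): max(-3.94, 0) = 0, max(13.09, 0) = 13.09
Node 0 (S = 85): V_0 = e^(−0.01)·[0.5252·0.0000 + 0.4748·13.0888] = 6.1529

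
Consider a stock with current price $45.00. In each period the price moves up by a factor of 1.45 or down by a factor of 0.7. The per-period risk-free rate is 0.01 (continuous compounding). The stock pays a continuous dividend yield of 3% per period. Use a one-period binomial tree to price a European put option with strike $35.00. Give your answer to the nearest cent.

Per-period risk-free factor R = e^0.01 = 1.0101; dividend-adjusted growth = e^(0.01−0.03) = 0.9802.
Risk-neutral probability p = (0.9802 − 0.7)/(1.45 − 0.7) = 0.2802/0.7500 = 0.3736
Terminal stock prices: S_u = 65.25, S_d = 31.5
Terminal payoffs (K − S): max(-30.25, 0) = 0, max(3.5, 0) = 3.5
Node 0 (S = 45): V_0 = e^(−0.01)·[0.3736·0.0000 + 0.6264·3.5000] = 2.1706

$2.17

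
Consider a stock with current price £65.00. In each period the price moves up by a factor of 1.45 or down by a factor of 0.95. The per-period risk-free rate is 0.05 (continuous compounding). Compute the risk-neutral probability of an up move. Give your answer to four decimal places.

Risk-neutral probability p = (e^0.05 − 0.95)/(1.45 − 0.95) = 0.1013/0.5000 = 0.2025

p = 0.2025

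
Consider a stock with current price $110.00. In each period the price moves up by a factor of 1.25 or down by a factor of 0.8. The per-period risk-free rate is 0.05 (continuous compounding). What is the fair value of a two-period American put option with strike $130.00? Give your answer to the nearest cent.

Risk-neutral probability p = (e^0.05 − 0.8)/(1.25 − 0.8) = 0.2513/0.4500 = 0.5584
Terminal stock prices: S_uu = 171.9, S_ud = 110, S_dd = 70.4
Terminal payoffs (K − S): max(-41.88, 0) = 0, max(20, 0) = 20, max(59.6, 0) = 59.6
Node u (S = 137.5): continuation = e^(−0.05)·[0.5584·0.0000 + 0.4416·20.0000] = 8.4016; exercise value = 0.0000 ≤ continuation, so V_u = 8.4016
Node d (S = 88): continuation = e^(−0.05)·[0.5584·20.0000 + 0.4416·59.6000] = 35.6598; exercise value = 42.0000 > continuation, so V_d = 42.0000 (exercise)
Node 0 (S = 110): continuation = e^(−0.05)·[0.5584·8.4016 + 0.4416·42.0000] = 22.1059; exercise value = 20.0000 ≤ continuation, so V_0 = 22.1059

$22.11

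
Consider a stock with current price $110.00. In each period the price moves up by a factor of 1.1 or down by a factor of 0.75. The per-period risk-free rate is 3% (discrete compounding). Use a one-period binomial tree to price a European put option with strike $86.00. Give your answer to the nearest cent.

$0.68

Risk-neutral probability p = (1 + 0.03 − 0.75)/(1.1 − 0.75) = 0.2800/0.3500 = 0.8000
Terminal stock prices: S_u = 121, S_d = 82.5
Terminal payoffs (K − S): max(-35, 0) = 0, max(3.5, 0) = 3.5
Node 0 (S = 110): V_0 = 1/1.03·[0.8000·0.0000 + 0.2000·3.5000] = 0.6796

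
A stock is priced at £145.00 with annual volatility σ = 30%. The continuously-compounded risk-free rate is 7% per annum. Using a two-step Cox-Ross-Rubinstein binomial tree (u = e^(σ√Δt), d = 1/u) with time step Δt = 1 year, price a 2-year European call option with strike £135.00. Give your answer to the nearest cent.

£37.63

CRR parameters: u = e^(σ√Δt) = e^(0.3·√1) = 1.3499, d = 1/u = 0.7408
Per-period rate: rΔt = 0.07·1 = 0.07, so R = e^0.07 = 1.0725
Risk-neutral probability p = (e^0.07 − 0.7408)/(1.3499 − 0.7408) = 0.3317/0.6090 = 0.5446
Terminal stock prices: S_uu = 264.2, S_ud = 145, S_dd = 79.58
Terminal payoffs (S − K): max(129.2, 0) = 129.2, max(10, 0) = 10, max(-55.42, 0) = 0
Node u (S = 195.7): V_u = e^(−0.07)·[0.5446·129.2072 + 0.4554·10.0000] = 69.8564
Node d (S = 107.4): V_d = e^(−0.07)·[0.5446·10.0000 + 0.4554·0.0000] = 5.0779
Node 0 (S = 145): V_0 = e^(−0.07)·[0.5446·69.8564 + 0.4554·5.0779] = 37.6286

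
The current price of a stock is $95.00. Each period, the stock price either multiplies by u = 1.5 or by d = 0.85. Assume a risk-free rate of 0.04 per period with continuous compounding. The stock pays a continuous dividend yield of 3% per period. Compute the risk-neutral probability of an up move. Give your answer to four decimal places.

p = 0.2462

Per-period risk-free factor R = e^0.04 = 1.0408; dividend-adjusted growth = e^(0.04−0.03) = 1.0101.
Risk-neutral probability p = (1.0101 − 0.85)/(1.5 − 0.85) = 0.1601/0.6500 = 0.2462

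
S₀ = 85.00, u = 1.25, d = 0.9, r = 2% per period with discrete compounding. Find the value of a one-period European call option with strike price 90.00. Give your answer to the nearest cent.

5.46

Risk-neutral probability p = (1 + 0.02 − 0.9)/(1.25 − 0.9) = 0.1200/0.3500 = 0.3429
Terminal stock prices: S_u = 106.2, S_d = 76.5
Terminal payoffs (S − K): max(16.25, 0) = 16.25, max(-13.5, 0) = 0
Node 0 (S = 85): V_0 = 1/1.02·[0.3429·16.2500 + 0.6571·0.0000] = 5.4622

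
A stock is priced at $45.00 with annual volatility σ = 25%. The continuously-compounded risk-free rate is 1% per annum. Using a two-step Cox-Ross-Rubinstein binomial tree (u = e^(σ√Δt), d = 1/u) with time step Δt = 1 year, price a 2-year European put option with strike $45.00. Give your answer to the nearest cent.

CRR parameters: u = e^(σ√Δt) = e^(0.25·√1) = 1.2840, d = 1/u = 0.7788
Per-period rate: rΔt = 0.01·1 = 0.01, so R = e^0.01 = 1.0101
Risk-neutral probability p = (e^0.01 − 0.7788)/(1.2840 − 0.7788) = 0.2312/0.5052 = 0.4577
Terminal stock prices: S_uu = 74.19, S_ud = 45, S_dd = 27.29
Terminal payoffs (K − S): max(-29.19, 0) = 0, max(0, 0) = 0, max(17.71, 0) = 17.71
Node u (S = 57.78): V_u = e^(−0.01)·[0.4577·0.0000 + 0.5423·0.0000] = 0.0000
Node d (S = 35.05): V_d = e^(−0.01)·[0.4577·0.0000 + 0.5423·17.7061] = 9.5062
Node 0 (S = 45): V_0 = e^(−0.01)·[0.4577·0.0000 + 0.5423·9.5062] = 5.1038

$5.10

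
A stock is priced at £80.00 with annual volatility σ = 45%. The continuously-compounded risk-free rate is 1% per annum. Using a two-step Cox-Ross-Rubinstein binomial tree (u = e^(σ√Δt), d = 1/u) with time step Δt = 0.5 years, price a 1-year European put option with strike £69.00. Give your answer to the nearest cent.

£8.61

CRR parameters: u = e^(σ√Δt) = e^(0.45·√0.5) = 1.3746, d = 1/u = 0.7275
Per-period rate: rΔt = 0.01·0.5 = 0.005, so R = e^0.005 = 1.0050
Risk-neutral probability p = (e^0.005 − 0.7275)/(1.3746 − 0.7275) = 0.2776/0.6472 = 0.4289
Terminal stock prices: S_uu = 151.2, S_ud = 80, S_dd = 42.34
Terminal payoffs (K − S): max(-82.17, 0) = 0, max(-11, 0) = 0, max(26.66, 0) = 26.66
Node u (S = 110): V_u = e^(−0.005)·[0.4289·0.0000 + 0.5711·0.0000] = 0.0000
Node d (S = 58.2): V_d = e^(−0.005)·[0.4289·0.0000 + 0.5711·26.6643] = 15.1531
Node 0 (S = 80): V_0 = e^(−0.005)·[0.4289·0.0000 + 0.5711·15.1531] = 8.6114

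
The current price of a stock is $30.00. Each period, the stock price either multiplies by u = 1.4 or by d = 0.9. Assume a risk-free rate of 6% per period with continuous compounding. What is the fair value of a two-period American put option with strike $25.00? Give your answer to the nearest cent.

$0.28

Risk-neutral probability p = (e^0.06 − 0.9)/(1.4 − 0.9) = 0.1618/0.5000 = 0.3237
Terminal stock prices: S_uu = 58.8, S_ud = 37.8, S_dd = 24.3
Terminal payoffs (K − S): max(-33.8, 0) = 0, max(-12.8, 0) = 0, max(0.7, 0) = 0.7
Node u (S = 42): continuation = e^(−0.06)·[0.3237·0.0000 + 0.6763·0.0000] = 0.0000; exercise value = 0.0000 ≤ continuation, so V_u = 0.0000
Node d (S = 27): continuation = e^(−0.06)·[0.3237·0.0000 + 0.6763·0.7000] = 0.4459; exercise value = 0.0000 ≤ continuation, so V_d = 0.4459
Node 0 (S = 30): continuation = e^(−0.06)·[0.3237·0.0000 + 0.6763·0.4459] = 0.2840; exercise value = 0.0000 ≤ continuation, so V_0 = 0.2840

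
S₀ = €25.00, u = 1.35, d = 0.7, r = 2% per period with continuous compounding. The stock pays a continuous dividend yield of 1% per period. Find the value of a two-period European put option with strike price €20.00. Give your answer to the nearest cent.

€2.04

Per-period risk-free factor R = e^0.02 = 1.0202; dividend-adjusted growth = e^(0.02−0.01) = 1.0101.
Risk-neutral probability p = (1.0101 − 0.7)/(1.35 − 0.7) = 0.3101/0.6500 = 0.4770
Terminal stock prices: S_uu = 45.56, S_ud = 23.62, S_dd = 12.25
Terminal payoffs (K − S): max(-25.56, 0) = 0, max(-3.625, 0) = 0, max(7.75, 0) = 7.75
Node u (S = 33.75): V_u = e^(−0.02)·[0.4770·0.0000 + 0.5230·0.0000] = 0.0000
Node d (S = 17.5): V_d = e^(−0.02)·[0.4770·0.0000 + 0.5230·7.7500] = 3.9730
Node 0 (S = 25): V_0 = e^(−0.02)·[0.4770·0.0000 + 0.5230·3.9730] = 2.0367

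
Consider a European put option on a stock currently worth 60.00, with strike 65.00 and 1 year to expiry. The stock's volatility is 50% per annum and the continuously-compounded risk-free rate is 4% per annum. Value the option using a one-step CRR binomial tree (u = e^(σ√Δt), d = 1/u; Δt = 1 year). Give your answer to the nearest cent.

16.03

CRR parameters: u = e^(σ√Δt) = e^(0.5·√1) = 1.6487, d = 1/u = 0.6065
Per-period rate: rΔt = 0.04·1 = 0.04, so R = e^0.04 = 1.0408
Risk-neutral probability p = (e^0.04 − 0.6065)/(1.6487 − 0.6065) = 0.4343/1.0422 = 0.4167
Terminal stock prices: S_u = 98.92, S_d = 36.39
Terminal payoffs (K − S): max(-33.92, 0) = 0, max(28.61, 0) = 28.61
Node 0 (S = 60): V_0 = e^(−0.04)·[0.4167·0.0000 + 0.5833·28.6082] = 16.0328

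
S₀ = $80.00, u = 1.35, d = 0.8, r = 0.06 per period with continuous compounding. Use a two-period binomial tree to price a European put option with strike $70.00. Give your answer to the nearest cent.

$4.58

Risk-neutral probability p = (e^0.06 − 0.8)/(1.35 − 0.8) = 0.2618/0.5500 = 0.4761
Terminal stock prices: S_uu = 145.8, S_ud = 86.4, S_dd = 51.2
Terminal payoffs (K − S): max(-75.8, 0) = 0, max(-16.4, 0) = 0, max(18.8, 0) = 18.8
Node u (S = 108): V_u = e^(−0.06)·[0.4761·0.0000 + 0.5239·0.0000] = 0.0000
Node d (S = 64): V_d = e^(−0.06)·[0.4761·0.0000 + 0.5239·18.8000] = 9.2763
Node 0 (S = 80): V_0 = e^(−0.06)·[0.4761·0.0000 + 0.5239·9.2763] = 4.5771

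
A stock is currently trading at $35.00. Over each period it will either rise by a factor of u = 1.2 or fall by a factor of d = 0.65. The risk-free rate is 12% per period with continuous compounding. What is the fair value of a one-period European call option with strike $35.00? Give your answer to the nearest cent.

$5.39

Risk-neutral probability p = (e^0.12 − 0.65)/(1.2 − 0.65) = 0.4775/0.5500 = 0.8682
Terminal stock prices: S_u = 42, S_d = 22.75
Terminal payoffs (S − K): max(7, 0) = 7, max(-12.25, 0) = 0
Node 0 (S = 35): V_0 = e^(−0.12)·[0.8682·7.0000 + 0.1318·0.0000] = 5.3900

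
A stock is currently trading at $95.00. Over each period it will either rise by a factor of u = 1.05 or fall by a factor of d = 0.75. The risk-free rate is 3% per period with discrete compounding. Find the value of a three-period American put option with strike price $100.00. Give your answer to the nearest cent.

Risk-neutral probability p = (1 + 0.03 − 0.75)/(1.05 − 0.75) = 0.2800/0.3000 = 0.9333
Terminal stock prices: S_uuu = 110, S_uud = 78.55, S_udd = 56.11, S_ddd = 40.08
Terminal payoffs (K − S): max(-9.974, 0) = 0, max(21.45, 0) = 21.45, max(43.89, 0) = 43.89, max(59.92, 0) = 59.92
Node uu (S = 104.7): continuation = 1/1.03·[0.9333·0.0000 + 0.0667·21.4469] = 1.3881; exercise value = 0.0000 ≤ continuation, so V_uu = 1.3881
Node ud (S = 74.81): continuation = 1/1.03·[0.9333·21.4469 + 0.0667·43.8906] = 22.2749; exercise value = 25.1875 > continuation, so V_ud = 25.1875 (exercise)
Node dd (S = 53.44): continuation = 1/1.03·[0.9333·43.8906 + 0.0667·59.9219] = 43.6499; exercise value = 46.5625 > continuation, so V_dd = 46.5625 (exercise)
Node u (S = 99.75): continuation = 1/1.03·[0.9333·1.3881 + 0.0667·25.1875] = 2.8881; exercise value = 0.2500 ≤ continuation, so V_u = 2.8881
Node d (S = 71.25): continuation = 1/1.03·[0.9333·25.1875 + 0.0667·46.5625] = 25.8374; exercise value = 28.7500 > continuation, so V_d = 28.7500 (exercise)
Node 0 (S = 95): continuation = 1/1.03·[0.9333·2.8881 + 0.0667·28.7500] = 4.4779; exercise value = 5.0000 > continuation, so V_0 = 5.0000 (exercise)

$5.00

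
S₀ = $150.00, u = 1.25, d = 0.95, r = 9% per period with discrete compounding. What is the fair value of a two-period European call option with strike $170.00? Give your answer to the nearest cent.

$15.20

Risk-neutral probability p = (1 + 0.09 − 0.95)/(1.25 − 0.95) = 0.1400/0.3000 = 0.4667
Terminal stock prices: S_uu = 234.4, S_ud = 178.1, S_dd = 135.4
Terminal payoffs (S − K): max(64.38, 0) = 64.38, max(8.125, 0) = 8.125, max(-34.62, 0) = 0
Node u (S = 187.5): V_u = 1/1.09·[0.4667·64.3750 + 0.5333·8.1250] = 31.5367
Node d (S = 142.5): V_d = 1/1.09·[0.4667·8.1250 + 0.5333·0.0000] = 3.4786
Node 0 (S = 150): V_0 = 1/1.09·[0.4667·31.5367 + 0.5333·3.4786] = 15.2040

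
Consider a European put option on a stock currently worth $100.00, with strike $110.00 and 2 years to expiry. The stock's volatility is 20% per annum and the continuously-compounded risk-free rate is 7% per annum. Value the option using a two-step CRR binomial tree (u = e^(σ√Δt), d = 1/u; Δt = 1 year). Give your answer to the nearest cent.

$9.16

CRR parameters: u = e^(σ√Δt) = e^(0.2·√1) = 1.2214, d = 1/u = 0.8187
Per-period rate: rΔt = 0.07·1 = 0.07, so R = e^0.07 = 1.0725
Risk-neutral probability p = (e^0.07 − 0.8187)/(1.2214 − 0.8187) = 0.2538/0.4027 = 0.6302
Terminal stock prices: S_uu = 149.2, S_ud = 100, S_dd = 67.03
Terminal payoffs (K − S): max(-39.18, 0) = 0, max(10, 0) = 10, max(42.97, 0) = 42.97
Node u (S = 122.1): V_u = e^(−0.07)·[0.6302·0.0000 + 0.3698·10.0000] = 3.4477
Node d (S = 81.87): V_d = e^(−0.07)·[0.6302·10.0000 + 0.3698·42.9680] = 20.6902
Node 0 (S = 100): V_0 = e^(−0.07)·[0.6302·3.4477 + 0.3698·20.6902] = 9.1593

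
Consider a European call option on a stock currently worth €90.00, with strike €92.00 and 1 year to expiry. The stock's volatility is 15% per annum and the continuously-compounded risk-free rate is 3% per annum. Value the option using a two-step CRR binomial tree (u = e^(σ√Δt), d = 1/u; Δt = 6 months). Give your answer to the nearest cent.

CRR parameters: u = e^(σ√Δt) = e^(0.15·√0.5) = 1.1119, d = 1/u = 0.8994
Per-period rate: rΔt = 0.03·0.5 = 0.015, so R = e^0.015 = 1.0151
Risk-neutral probability p = (e^0.015 − 0.8994)/(1.1119 − 0.8994) = 0.1157/0.2125 = 0.5446
Terminal stock prices: S_uu = 111.3, S_ud = 90, S_dd = 72.8
Terminal payoffs (S − K): max(19.27, 0) = 19.27, max(-2, 0) = 0, max(-19.2, 0) = 0
Node u (S = 100.1): V_u = e^(−0.015)·[0.5446·19.2680 + 0.4554·0.0000] = 10.3375
Node d (S = 80.94): V_d = e^(−0.015)·[0.5446·0.0000 + 0.4554·0.0000] = 0.0000
Node 0 (S = 90): V_0 = e^(−0.015)·[0.5446·10.3375 + 0.4554·0.0000] = 5.5462

€5.55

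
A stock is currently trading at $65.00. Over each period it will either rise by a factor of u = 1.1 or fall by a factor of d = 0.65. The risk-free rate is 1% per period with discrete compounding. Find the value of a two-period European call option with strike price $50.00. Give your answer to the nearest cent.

$17.97

Risk-neutral probability p = (1 + 0.01 − 0.65)/(1.1 − 0.65) = 0.3600/0.4500 = 0.8000
Terminal stock prices: S_uu = 78.65, S_ud = 46.48, S_dd = 27.46
Terminal payoffs (S − K): max(28.65, 0) = 28.65, max(-3.525, 0) = 0, max(-22.54, 0) = 0
Node u (S = 71.5): V_u = 1/1.01·[0.8000·28.6500 + 0.2000·0.0000] = 22.6931
Node d (S = 42.25): V_d = 1/1.01·[0.8000·0.0000 + 0.2000·0.0000] = 0.0000
Node 0 (S = 65): V_0 = 1/1.01·[0.8000·22.6931 + 0.2000·0.0000] = 17.9747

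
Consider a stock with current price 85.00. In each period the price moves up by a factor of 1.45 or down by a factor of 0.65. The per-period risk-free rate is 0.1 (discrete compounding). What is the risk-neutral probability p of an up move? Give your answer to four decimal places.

Risk-neutral probability p = (1 + 0.1 − 0.65)/(1.45 − 0.65) = 0.4500/0.8000 = 0.5625

p = 0.5625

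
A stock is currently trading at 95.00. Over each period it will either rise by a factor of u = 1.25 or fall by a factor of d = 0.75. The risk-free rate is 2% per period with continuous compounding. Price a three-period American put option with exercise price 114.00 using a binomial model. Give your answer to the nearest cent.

25.55

Risk-neutral probability p = (e^0.02 − 0.75)/(1.25 − 0.75) = 0.2702/0.5000 = 0.5404
Terminal stock prices: S_uuu = 185.5, S_uud = 111.3, S_udd = 66.8, S_ddd = 40.08
Terminal payoffs (K − S): max(-71.55, 0) = 0, max(2.672, 0) = 2.672, max(47.2, 0) = 47.2, max(73.92, 0) = 73.92
Node uu (S = 148.4): continuation = e^(−0.02)·[0.5404·0.0000 + 0.4596·2.6719] = 1.2037; exercise value = 0.0000 ≤ continuation, so V_uu = 1.2037
Node ud (S = 89.06): continuation = e^(−0.02)·[0.5404·2.6719 + 0.4596·47.2031] = 22.6801; exercise value = 24.9375 > continuation, so V_ud = 24.9375 (exercise)
Node dd (S = 53.44): continuation = e^(−0.02)·[0.5404·47.2031 + 0.4596·73.9219] = 58.3051; exercise value = 60.5625 > continuation, so V_dd = 60.5625 (exercise)
Node u (S = 118.8): continuation = e^(−0.02)·[0.5404·1.2037 + 0.4596·24.9375] = 11.8718; exercise value = 0.0000 ≤ continuation, so V_u = 11.8718
Node d (S = 71.25): continuation = e^(−0.02)·[0.5404·24.9375 + 0.4596·60.5625] = 40.4926; exercise value = 42.7500 > continuation, so V_d = 42.7500 (exercise)
Node 0 (S = 95): continuation = e^(−0.02)·[0.5404·11.8718 + 0.4596·42.7500] = 25.5473; exercise value = 19.0000 ≤ continuation, so V_0 = 25.5473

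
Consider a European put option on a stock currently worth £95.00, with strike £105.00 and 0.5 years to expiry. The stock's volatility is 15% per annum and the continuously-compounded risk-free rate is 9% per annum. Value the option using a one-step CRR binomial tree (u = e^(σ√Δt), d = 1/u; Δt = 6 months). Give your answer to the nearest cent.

£5.80

CRR parameters: u = e^(σ√Δt) = e^(0.15·√0.5) = 1.1119, d = 1/u = 0.8994
Per-period rate: rΔt = 0.09·0.5 = 0.045, so R = e^0.045 = 1.0460
Risk-neutral probability p = (e^0.045 − 0.8994)/(1.1119 − 0.8994) = 0.1467/0.2125 = 0.6901
Terminal stock prices: S_u = 105.6, S_d = 85.44
Terminal payoffs (K − S): max(-0.6301, 0) = 0, max(19.56, 0) = 19.56
Node 0 (S = 95): V_0 = e^(−0.045)·[0.6901·0.0000 + 0.3099·19.5603] = 5.7954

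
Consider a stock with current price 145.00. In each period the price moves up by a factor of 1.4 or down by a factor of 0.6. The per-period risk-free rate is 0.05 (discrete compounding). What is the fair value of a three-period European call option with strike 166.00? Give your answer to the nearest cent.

37.27

Risk-neutral probability p = (1 + 0.05 − 0.6)/(1.4 − 0.6) = 0.4500/0.8000 = 0.5625
Terminal stock prices: S_uuu = 397.9, S_uud = 170.5, S_udd = 73.08, S_ddd = 31.32
Terminal payoffs (S − K): max(231.9, 0) = 231.9, max(4.52, 0) = 4.52, max(-92.92, 0) = 0, max(-134.7, 0) = 0
Node uu (S = 284.2): V_uu = 1/1.05·[0.5625·231.8800 + 0.4375·4.5200] = 126.1048
Node ud (S = 121.8): V_ud = 1/1.05·[0.5625·4.5200 + 0.4375·0.0000] = 2.4214
Node dd (S = 52.2): V_dd = 1/1.05·[0.5625·0.0000 + 0.4375·0.0000] = 0.0000
Node u (S = 203): V_u = 1/1.05·[0.5625·126.1048 + 0.4375·2.4214] = 68.5651
Node d (S = 87): V_d = 1/1.05·[0.5625·2.4214 + 0.4375·0.0000] = 1.2972
Node 0 (S = 145): V_0 = 1/1.05·[0.5625·68.5651 + 0.4375·1.2972] = 37.2718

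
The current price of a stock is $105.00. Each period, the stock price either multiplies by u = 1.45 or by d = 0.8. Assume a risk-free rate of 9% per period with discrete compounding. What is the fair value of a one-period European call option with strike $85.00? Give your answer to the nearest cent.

$27.53

Risk-neutral probability p = (1 + 0.09 − 0.8)/(1.45 − 0.8) = 0.2900/0.6500 = 0.4462
Terminal stock prices: S_u = 152.2, S_d = 84
Terminal payoffs (S − K): max(67.25, 0) = 67.25, max(-1, 0) = 0
Node 0 (S = 105): V_0 = 1/1.09·[0.4462·67.2500 + 0.5538·0.0000] = 27.5265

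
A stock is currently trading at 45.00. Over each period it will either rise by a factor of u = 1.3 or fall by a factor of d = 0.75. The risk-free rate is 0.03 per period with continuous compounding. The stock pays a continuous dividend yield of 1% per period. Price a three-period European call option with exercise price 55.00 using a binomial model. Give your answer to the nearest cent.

5.44

Per-period risk-free factor R = e^0.03 = 1.0305; dividend-adjusted growth = e^(0.03−0.01) = 1.0202.
Risk-neutral probability p = (1.0202 − 0.75)/(1.3 − 0.75) = 0.2702/0.5500 = 0.4913
Terminal stock prices: S_uuu = 98.87, S_uud = 57.04, S_udd = 32.91, S_ddd = 18.98
Terminal payoffs (S − K): max(43.87, 0) = 43.87, max(2.038, 0) = 2.038, max(-22.09, 0) = 0, max(-36.02, 0) = 0
Node uu (S = 76.05): V_uu = e^(−0.03)·[0.4913·43.8650 + 0.5087·2.0375] = 21.9188
Node ud (S = 43.88): V_ud = e^(−0.03)·[0.4913·2.0375 + 0.5087·0.0000] = 0.9714
Node dd (S = 25.31): V_dd = e^(−0.03)·[0.4913·0.0000 + 0.5087·0.0000] = 0.0000
Node u (S = 58.5): V_u = e^(−0.03)·[0.4913·21.9188 + 0.5087·0.9714] = 10.9295
Node d (S = 33.75): V_d = e^(−0.03)·[0.4913·0.9714 + 0.5087·0.0000] = 0.4631
Node 0 (S = 45): V_0 = e^(−0.03)·[0.4913·10.9295 + 0.5087·0.4631] = 5.4393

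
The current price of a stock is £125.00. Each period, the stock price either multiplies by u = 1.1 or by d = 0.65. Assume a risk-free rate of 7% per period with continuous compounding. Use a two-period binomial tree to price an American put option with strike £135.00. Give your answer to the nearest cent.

Risk-neutral probability p = (e^0.07 − 0.65)/(1.1 − 0.65) = 0.4225/0.4500 = 0.9389
Terminal stock prices: S_uu = 151.3, S_ud = 89.38, S_dd = 52.81
Terminal payoffs (K − S): max(-16.25, 0) = 0, max(45.62, 0) = 45.62, max(82.19, 0) = 82.19
Node u (S = 137.5): continuation = e^(−0.07)·[0.9389·0.0000 + 0.0611·45.6250] = 2.5989; exercise value = 0.0000 ≤ continuation, so V_u = 2.5989
Node d (S = 81.25): continuation = e^(−0.07)·[0.9389·45.6250 + 0.0611·82.1875] = 44.6232; exercise value = 53.7500 > continuation, so V_d = 53.7500 (exercise)
Node 0 (S = 125): continuation = e^(−0.07)·[0.9389·2.5989 + 0.0611·53.7500] = 5.3369; exercise value = 10.0000 > continuation, so V_0 = 10.0000 (exercise)

£10.00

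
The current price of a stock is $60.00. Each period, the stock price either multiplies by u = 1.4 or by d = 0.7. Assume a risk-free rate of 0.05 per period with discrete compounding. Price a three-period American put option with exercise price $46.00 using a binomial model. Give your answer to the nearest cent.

$4.81

Risk-neutral probability p = (1 + 0.05 − 0.7)/(1.4 − 0.7) = 0.3500/0.7000 = 0.5000
Terminal stock prices: S_uuu = 164.6, S_uud = 82.32, S_udd = 41.16, S_ddd = 20.58
Terminal payoffs (K − S): max(-118.6, 0) = 0, max(-36.32, 0) = 0, max(4.84, 0) = 4.84, max(25.42, 0) = 25.42
Node uu (S = 117.6): continuation = 1/1.05·[0.5000·0.0000 + 0.5000·0.0000] = 0.0000; exercise value = 0.0000 ≤ continuation, so V_uu = 0.0000
Node ud (S = 58.8): continuation = 1/1.05·[0.5000·0.0000 + 0.5000·4.8400] = 2.3048; exercise value = 0.0000 ≤ continuation, so V_ud = 2.3048
Node dd (S = 29.4): continuation = 1/1.05·[0.5000·4.8400 + 0.5000·25.4200] = 14.4095; exercise value = 16.6000 > continuation, so V_dd = 16.6000 (exercise)
Node u (S = 84): continuation = 1/1.05·[0.5000·0.0000 + 0.5000·2.3048] = 1.0975; exercise value = 0.0000 ≤ continuation, so V_u = 1.0975
Node d (S = 42): continuation = 1/1.05·[0.5000·2.3048 + 0.5000·16.6000] = 9.0023; exercise value = 4.0000 ≤ continuation, so V_d = 9.0023
Node 0 (S = 60): continuation = 1/1.05·[0.5000·1.0975 + 0.5000·9.0023] = 4.8094; exercise value = 0.0000 ≤ continuation, so V_0 = 4.8094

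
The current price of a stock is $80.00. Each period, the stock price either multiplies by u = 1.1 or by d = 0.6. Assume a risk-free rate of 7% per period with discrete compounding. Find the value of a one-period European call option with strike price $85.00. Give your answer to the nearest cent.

$2.64

Risk-neutral probability p = (1 + 0.07 − 0.6)/(1.1 − 0.6) = 0.4700/0.5000 = 0.9400
Terminal stock prices: S_u = 88, S_d = 48
Terminal payoffs (S − K): max(3, 0) = 3, max(-37, 0) = 0
Node 0 (S = 80): V_0 = 1/1.07·[0.9400·3.0000 + 0.0600·0.0000] = 2.6355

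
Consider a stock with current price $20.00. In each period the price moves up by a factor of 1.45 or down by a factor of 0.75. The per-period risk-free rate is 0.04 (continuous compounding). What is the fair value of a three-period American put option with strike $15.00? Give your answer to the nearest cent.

Risk-neutral probability p = (e^0.04 − 0.75)/(1.45 − 0.75) = 0.2908/0.7000 = 0.4154
Terminal stock prices: S_uuu = 60.97, S_uud = 31.54, S_udd = 16.31, S_ddd = 8.438
Terminal payoffs (K − S): max(-45.97, 0) = 0, max(-16.54, 0) = 0, max(-1.312, 0) = 0, max(6.562, 0) = 6.562
Node uu (S = 42.05): continuation = e^(−0.04)·[0.4154·0.0000 + 0.5846·0.0000] = 0.0000; exercise value = 0.0000 ≤ continuation, so V_uu = 0.0000
Node ud (S = 21.75): continuation = e^(−0.04)·[0.4154·0.0000 + 0.5846·0.0000] = 0.0000; exercise value = 0.0000 ≤ continuation, so V_ud = 0.0000
Node dd (S = 11.25): continuation = e^(−0.04)·[0.4154·0.0000 + 0.5846·6.5625] = 3.6857; exercise value = 3.7500 > continuation, so V_dd = 3.7500 (exercise)
Node u (S = 29): continuation = e^(−0.04)·[0.4154·0.0000 + 0.5846·0.0000] = 0.0000; exercise value = 0.0000 ≤ continuation, so V_u = 0.0000
Node d (S = 15): continuation = e^(−0.04)·[0.4154·0.0000 + 0.5846·3.7500] = 2.1061; exercise value = 0.0000 ≤ continuation, so V_d = 2.1061
Node 0 (S = 20): continuation = e^(−0.04)·[0.4154·0.0000 + 0.5846·2.1061] = 1.1829; exercise value = 0.0000 ≤ continuation, so V_0 = 1.1829

$1.18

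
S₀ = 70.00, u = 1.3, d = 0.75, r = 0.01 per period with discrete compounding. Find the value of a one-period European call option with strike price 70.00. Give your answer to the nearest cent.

Risk-neutral probability p = (1 + 0.01 − 0.75)/(1.3 − 0.75) = 0.2600/0.5500 = 0.4727
Terminal stock prices: S_u = 91, S_d = 52.5
Terminal payoffs (S − K): max(21, 0) = 21, max(-17.5, 0) = 0
Node 0 (S = 70): V_0 = 1/1.01·[0.4727·21.0000 + 0.5273·0.0000] = 9.8290

9.83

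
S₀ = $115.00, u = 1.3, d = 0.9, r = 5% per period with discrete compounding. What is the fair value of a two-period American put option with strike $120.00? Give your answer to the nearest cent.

$9.82

Risk-neutral probability p = (1 + 0.05 − 0.9)/(1.3 − 0.9) = 0.1500/0.4000 = 0.3750
Terminal stock prices: S_uu = 194.4, S_ud = 134.6, S_dd = 93.15
Terminal payoffs (K − S): max(-74.35, 0) = 0, max(-14.55, 0) = 0, max(26.85, 0) = 26.85
Node u (S = 149.5): continuation = 1/1.05·[0.3750·0.0000 + 0.6250·0.0000] = 0.0000; exercise value = 0.0000 ≤ continuation, so V_u = 0.0000
Node d (S = 103.5): continuation = 1/1.05·[0.3750·0.0000 + 0.6250·26.8500] = 15.9821; exercise value = 16.5000 > continuation, so V_d = 16.5000 (exercise)
Node 0 (S = 115): continuation = 1/1.05·[0.3750·0.0000 + 0.6250·16.5000] = 9.8214; exercise value = 5.0000 ≤ continuation, so V_0 = 9.8214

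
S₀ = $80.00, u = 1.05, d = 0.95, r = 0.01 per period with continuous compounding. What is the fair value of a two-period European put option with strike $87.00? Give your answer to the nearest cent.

$5.70

Risk-neutral probability p = (e^0.01 − 0.95)/(1.05 − 0.95) = 0.0601/0.1000 = 0.6005
Terminal stock prices: S_uu = 88.2, S_ud = 79.8, S_dd = 72.2
Terminal payoffs (K − S): max(-1.2, 0) = 0, max(7.2, 0) = 7.2, max(14.8, 0) = 14.8
Node u (S = 84): V_u = e^(−0.01)·[0.6005·0.0000 + 0.3995·7.2000] = 2.8478
Node d (S = 76): V_d = e^(−0.01)·[0.6005·7.2000 + 0.3995·14.8000] = 10.1343
Node 0 (S = 80): V_0 = e^(−0.01)·[0.6005·2.8478 + 0.3995·10.1343] = 5.7014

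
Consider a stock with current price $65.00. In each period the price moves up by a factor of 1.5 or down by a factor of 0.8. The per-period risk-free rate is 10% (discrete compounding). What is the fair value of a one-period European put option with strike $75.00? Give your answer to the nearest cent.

$11.95

Risk-neutral probability p = (1 + 0.1 − 0.8)/(1.5 − 0.8) = 0.3000/0.7000 = 0.4286
Terminal stock prices: S_u = 97.5, S_d = 52
Terminal payoffs (K − S): max(-22.5, 0) = 0, max(23, 0) = 23
Node 0 (S = 65): V_0 = 1/1.1·[0.4286·0.0000 + 0.5714·23.0000] = 11.9481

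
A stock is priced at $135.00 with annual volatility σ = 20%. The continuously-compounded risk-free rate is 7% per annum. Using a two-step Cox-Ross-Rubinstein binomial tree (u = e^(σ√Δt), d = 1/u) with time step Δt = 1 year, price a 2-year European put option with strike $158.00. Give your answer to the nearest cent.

$17.34

CRR parameters: u = e^(σ√Δt) = e^(0.2·√1) = 1.2214, d = 1/u = 0.8187
Per-period rate: rΔt = 0.07·1 = 0.07, so R = e^0.07 = 1.0725
Risk-neutral probability p = (e^0.07 − 0.8187)/(1.2214 − 0.8187) = 0.2538/0.4027 = 0.6302
Terminal stock prices: S_uu = 201.4, S_ud = 135, S_dd = 90.49
Terminal payoffs (K − S): max(-43.4, 0) = 0, max(23, 0) = 23, max(67.51, 0) = 67.51
Node u (S = 164.9): V_u = e^(−0.07)·[0.6302·0.0000 + 0.3698·23.0000] = 7.9297
Node d (S = 110.5): V_d = e^(−0.07)·[0.6302·23.0000 + 0.3698·67.5068] = 36.7896
Node 0 (S = 135): V_0 = e^(−0.07)·[0.6302·7.9297 + 0.3698·36.7896] = 17.3435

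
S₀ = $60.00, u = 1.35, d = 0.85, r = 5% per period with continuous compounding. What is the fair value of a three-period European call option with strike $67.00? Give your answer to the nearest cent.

$11.01

Risk-neutral probability p = (e^0.05 − 0.85)/(1.35 − 0.85) = 0.2013/0.5000 = 0.4025
Terminal stock prices: S_uuu = 147.6, S_uud = 92.95, S_udd = 58.52, S_ddd = 36.85
Terminal payoffs (S − K): max(80.62, 0) = 80.62, max(25.95, 0) = 25.95, max(-8.478, 0) = 0, max(-30.15, 0) = 0
Node uu (S = 109.4): V_uu = e^(−0.05)·[0.4025·80.6225 + 0.5975·25.9475] = 45.6176
Node ud (S = 68.85): V_ud = e^(−0.05)·[0.4025·25.9475 + 0.5975·0.0000] = 9.9356
Node dd (S = 43.35): V_dd = e^(−0.05)·[0.4025·0.0000 + 0.5975·0.0000] = 0.0000
Node u (S = 81): V_u = e^(−0.05)·[0.4025·45.6176 + 0.5975·9.9356] = 23.1140
Node d (S = 51): V_d = e^(−0.05)·[0.4025·9.9356 + 0.5975·0.0000] = 3.8044
Node 0 (S = 60): V_0 = e^(−0.05)·[0.4025·23.1140 + 0.5975·3.8044] = 11.0127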